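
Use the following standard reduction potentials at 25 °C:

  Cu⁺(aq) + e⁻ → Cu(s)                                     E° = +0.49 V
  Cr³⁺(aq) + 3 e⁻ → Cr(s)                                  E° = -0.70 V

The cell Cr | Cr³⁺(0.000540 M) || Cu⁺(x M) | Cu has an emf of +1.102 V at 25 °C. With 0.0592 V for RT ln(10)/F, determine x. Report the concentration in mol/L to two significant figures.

Cu⁺/Cu is the cathode, Cr³⁺/Cr the anode: E°cell = +1.19 V, n = 3.
Overall reaction: 3 Cu⁺(aq) + Cr(s) → 3 Cu(s) + Cr³⁺(aq); Q = [Cr³⁺]^1/[Cu⁺]^3.
From E = E° − (0.0592/n) log Q: log Q = (E° − E)·n/0.0592 = (+1.19 − (+1.102))·3/0.0592 = 4.4595.
So 3·log[Cu⁺] = 1·log(0.00054) − log Q = -3.2676 − (4.4595) = -7.7271; log[Cu⁺] = -7.7271 / 3 = -2.5757; [Cu⁺] = 10^(-2.5757) ≈ 0.0027 M.

0.0027 M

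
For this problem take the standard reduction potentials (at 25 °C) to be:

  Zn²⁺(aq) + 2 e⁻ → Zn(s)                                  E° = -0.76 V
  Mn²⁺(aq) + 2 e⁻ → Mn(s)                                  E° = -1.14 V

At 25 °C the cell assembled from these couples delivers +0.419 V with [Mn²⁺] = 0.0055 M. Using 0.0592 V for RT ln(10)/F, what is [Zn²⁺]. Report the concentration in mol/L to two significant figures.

Zn²⁺/Zn is the cathode, Mn²⁺/Mn the anode: E°cell = +0.38 V, n = 2.
Overall reaction: Zn²⁺(aq) + Mn(s) → Zn(s) + Mn²⁺(aq); Q = [Mn²⁺]^1/[Zn²⁺]^1.
From E = E° − (0.0592/n) log Q: log Q = (E° − E)·n/0.0592 = (+0.38 − (+0.419))·2/0.0592 = -1.3176.
So 1·log[Zn²⁺] = 1·log(0.0055) − log Q = -2.2596 − (-1.3176) = -0.9420; [Zn²⁺] = 10^(-0.9420) ≈ 0.11 M.

0.11 M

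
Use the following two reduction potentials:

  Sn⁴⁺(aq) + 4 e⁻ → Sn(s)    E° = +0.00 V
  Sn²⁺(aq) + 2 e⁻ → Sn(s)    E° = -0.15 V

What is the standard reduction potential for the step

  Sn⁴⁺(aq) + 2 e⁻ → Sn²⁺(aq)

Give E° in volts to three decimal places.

+0.150 V

Sequential free energies add, so n₃E°₃ = n₁E°₁ + n₂E°₂.
With n₃ = 4, and the known step contributing 2×(-0.15) V, the unknown satisfies 2·E° = 4×(+0.00) − 2×(-0.15) = +0.300.
E° = +0.300 / 2 = +0.150 V.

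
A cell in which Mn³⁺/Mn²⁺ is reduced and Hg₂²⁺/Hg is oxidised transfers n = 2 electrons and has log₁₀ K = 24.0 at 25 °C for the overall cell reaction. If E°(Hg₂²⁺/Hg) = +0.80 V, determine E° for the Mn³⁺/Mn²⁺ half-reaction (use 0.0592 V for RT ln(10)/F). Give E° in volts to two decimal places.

E°cell = (0.0592/n)·log K = (0.0592/2)(24.0) = +0.710 V.
Since Mn³⁺/Mn²⁺ is the cathode and Hg₂²⁺/Hg the anode, E°cell = E°(Mn³⁺/Mn²⁺) − E°(Hg₂²⁺/Hg).
So E°(Mn³⁺/Mn²⁺) = E°cell + E°(Hg₂²⁺/Hg) = +0.710 + (+0.80) = +1.51 V.

+1.51 V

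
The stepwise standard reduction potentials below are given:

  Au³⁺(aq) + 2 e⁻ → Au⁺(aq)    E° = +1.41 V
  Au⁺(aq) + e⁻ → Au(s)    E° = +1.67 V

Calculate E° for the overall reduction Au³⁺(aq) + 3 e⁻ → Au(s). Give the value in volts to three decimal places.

Since ΔG° = −nFE° is additive over sequential reductions, n₃E°₃ = n₁E°₁ + n₂E°₂.
E°₃ = (2×+1.41 + 1×+1.67) / 3 = (+4.490) / 3 = +1.497 V.
Simply averaging or adding the two E° values would be wrong; the electron-weighted sum is required.

+1.497 V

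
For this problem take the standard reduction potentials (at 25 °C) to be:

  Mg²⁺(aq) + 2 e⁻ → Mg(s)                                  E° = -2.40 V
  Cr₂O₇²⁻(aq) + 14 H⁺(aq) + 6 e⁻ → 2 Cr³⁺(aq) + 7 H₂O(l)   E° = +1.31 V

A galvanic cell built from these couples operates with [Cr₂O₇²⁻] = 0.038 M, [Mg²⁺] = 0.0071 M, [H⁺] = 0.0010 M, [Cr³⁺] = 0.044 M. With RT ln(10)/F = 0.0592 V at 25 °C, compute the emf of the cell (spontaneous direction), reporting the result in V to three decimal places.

Cr₂O₇²⁻/Cr³⁺ is the cathode (higher E°), Mg²⁺/Mg the anode: E°cell = +1.31 − (-2.40) = +3.71 V, n = 6.
Overall: Cr₂O₇²⁻(aq) + 14 H⁺(aq) + 3 Mg(s) → 2 Cr³⁺(aq) + 7 H₂O(l) + 3 Mg²⁺(aq)
Q = [Cr³⁺]^2·[Mg²⁺]^3 / ([Cr₂O₇²⁻]·[H⁺]^14); log Q = 34.261.
E = E° − (0.0592/n) log Q = +3.71 − (0.0592/6)(34.261) = +3.372 V.

+3.372 V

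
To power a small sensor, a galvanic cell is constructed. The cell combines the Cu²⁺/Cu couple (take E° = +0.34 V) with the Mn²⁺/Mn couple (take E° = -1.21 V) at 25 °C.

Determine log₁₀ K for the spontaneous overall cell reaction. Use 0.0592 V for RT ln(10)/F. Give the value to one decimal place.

52.4

Cathode: Cu²⁺/Cu; anode: Mn²⁺/Mn. E°cell = +1.55 V, n = 2.
log K = nE°cell / 0.0592 = (2)(+1.55) / 0.0592 = 52.4.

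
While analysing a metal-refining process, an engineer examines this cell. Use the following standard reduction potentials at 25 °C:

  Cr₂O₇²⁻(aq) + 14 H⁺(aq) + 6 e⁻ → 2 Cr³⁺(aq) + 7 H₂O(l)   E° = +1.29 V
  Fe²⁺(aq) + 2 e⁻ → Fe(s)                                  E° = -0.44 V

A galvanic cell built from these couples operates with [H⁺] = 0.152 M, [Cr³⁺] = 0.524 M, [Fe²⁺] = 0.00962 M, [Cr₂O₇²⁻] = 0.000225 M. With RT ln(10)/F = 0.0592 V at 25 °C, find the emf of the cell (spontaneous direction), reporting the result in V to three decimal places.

Cr₂O₇²⁻/Cr³⁺ is the cathode (higher E°), Fe²⁺/Fe the anode: E°cell = +1.29 − (-0.44) = +1.73 V, n = 6.
Overall: Cr₂O₇²⁻(aq) + 14 H⁺(aq) + 3 Fe(s) → 2 Cr³⁺(aq) + 7 H₂O(l) + 3 Fe²⁺(aq)
Q = [Cr³⁺]^2·[Fe²⁺]^3 / ([Cr₂O₇²⁻]·[H⁺]^14); log Q = 8.490.
E = E° − (0.0592/n) log Q = +1.73 − (0.0592/6)(8.490) = +1.646 V.

+1.646 V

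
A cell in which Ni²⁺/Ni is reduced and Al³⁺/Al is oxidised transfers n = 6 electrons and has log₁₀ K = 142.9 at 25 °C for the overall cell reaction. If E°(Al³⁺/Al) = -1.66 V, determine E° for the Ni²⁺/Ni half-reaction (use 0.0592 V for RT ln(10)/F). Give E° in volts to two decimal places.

E°cell = (0.0592/n)·log K = (0.0592/6)(142.9) = +1.410 V.
Since Ni²⁺/Ni is the cathode and Al³⁺/Al the anode, E°cell = E°(Ni²⁺/Ni) − E°(Al³⁺/Al).
So E°(Ni²⁺/Ni) = E°cell + E°(Al³⁺/Al) = +1.410 + (-1.66) = -0.25 V.

-0.25 V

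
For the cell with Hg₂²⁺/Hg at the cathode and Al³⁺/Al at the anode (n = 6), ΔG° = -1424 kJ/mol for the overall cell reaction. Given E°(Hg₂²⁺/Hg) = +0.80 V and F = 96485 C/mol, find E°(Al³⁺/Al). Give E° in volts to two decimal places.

-1.66 V

E°cell = −ΔG°/(nF) = −(-1424×10³)/((6)(96485)) = +2.460 V.
Since Hg₂²⁺/Hg is the cathode and Al³⁺/Al the anode, E°cell = E°(Hg₂²⁺/Hg) − E°(Al³⁺/Al).
So E°(Al³⁺/Al) = E°(Hg₂²⁺/Hg) − E°cell = (+0.80) − (+2.460) = -1.66 V.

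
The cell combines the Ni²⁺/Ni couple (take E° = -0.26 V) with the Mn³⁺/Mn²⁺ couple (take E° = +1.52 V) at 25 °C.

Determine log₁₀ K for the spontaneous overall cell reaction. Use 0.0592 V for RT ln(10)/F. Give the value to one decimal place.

60.1

Cathode: Mn³⁺/Mn²⁺; anode: Ni²⁺/Ni. E°cell = +1.78 V, n = 2.
log K = nE°cell / 0.0592 = (2)(+1.78) / 0.0592 = 60.1.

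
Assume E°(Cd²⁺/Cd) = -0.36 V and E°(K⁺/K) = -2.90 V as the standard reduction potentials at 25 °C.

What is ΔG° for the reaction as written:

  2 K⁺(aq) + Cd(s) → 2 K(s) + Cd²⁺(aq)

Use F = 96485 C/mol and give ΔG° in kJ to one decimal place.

As written, K⁺/K is reduced (cathode) and Cd²⁺/Cd is oxidised (anode), so E°cell = (-2.90) − (-0.36) = -2.54 V.
Balancing electrons gives n = 2.
ΔG° = −nFE° = −(2)(96485)(-2.54) = 490,144 J = +490.1 kJ.

+490.1 kJ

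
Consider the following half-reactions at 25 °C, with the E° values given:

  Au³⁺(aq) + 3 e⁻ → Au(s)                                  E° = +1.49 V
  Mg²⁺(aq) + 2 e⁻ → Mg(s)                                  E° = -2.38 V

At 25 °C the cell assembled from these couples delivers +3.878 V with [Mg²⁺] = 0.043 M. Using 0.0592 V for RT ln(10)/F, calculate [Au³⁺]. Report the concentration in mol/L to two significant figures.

0.023 M

Au³⁺/Au is the cathode, Mg²⁺/Mg the anode: E°cell = +3.87 V, n = 6.
Overall reaction: 2 Au³⁺(aq) + 3 Mg(s) → 2 Au(s) + 3 Mg²⁺(aq); Q = [Mg²⁺]^3/[Au³⁺]^2.
From E = E° − (0.0592/n) log Q: log Q = (E° − E)·n/0.0592 = (+3.87 − (+3.878))·6/0.0592 = -0.8108.
So 2·log[Au³⁺] = 3·log(0.043) − log Q = -4.0996 − (-0.8108) = -3.2888; log[Au³⁺] = -3.2888 / 2 = -1.6444; [Au³⁺] = 10^(-1.6444) ≈ 0.023 M.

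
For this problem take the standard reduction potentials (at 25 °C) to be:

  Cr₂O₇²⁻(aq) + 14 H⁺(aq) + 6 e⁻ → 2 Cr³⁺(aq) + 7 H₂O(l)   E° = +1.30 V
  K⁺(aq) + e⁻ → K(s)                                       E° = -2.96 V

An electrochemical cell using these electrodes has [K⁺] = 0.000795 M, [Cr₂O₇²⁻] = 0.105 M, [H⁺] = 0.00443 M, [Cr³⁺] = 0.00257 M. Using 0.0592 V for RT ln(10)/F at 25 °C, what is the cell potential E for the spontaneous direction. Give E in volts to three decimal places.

Cr₂O₇²⁻/Cr³⁺ is the cathode (higher E°), K⁺/K the anode: E°cell = +1.30 − (-2.96) = +4.26 V, n = 6.
Overall: Cr₂O₇²⁻(aq) + 14 H⁺(aq) + 6 K(s) → 2 Cr³⁺(aq) + 7 H₂O(l) + 6 K⁺(aq)
Q = [Cr³⁺]^2·[K⁺]^6 / ([Cr₂O₇²⁻]·[H⁺]^14); log Q = 10.151.
E = E° − (0.0592/n) log Q = +4.26 − (0.0592/6)(10.151) = +4.160 V.

+4.160 V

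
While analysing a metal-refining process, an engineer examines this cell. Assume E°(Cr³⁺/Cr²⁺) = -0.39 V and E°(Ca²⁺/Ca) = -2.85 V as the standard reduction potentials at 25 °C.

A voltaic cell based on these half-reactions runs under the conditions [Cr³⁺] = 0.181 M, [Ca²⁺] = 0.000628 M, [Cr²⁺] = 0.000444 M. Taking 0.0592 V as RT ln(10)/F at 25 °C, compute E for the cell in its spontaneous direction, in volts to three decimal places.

+2.709 V

Cr³⁺/Cr²⁺ is the cathode (higher E°), Ca²⁺/Ca the anode: E°cell = -0.39 − (-2.85) = +2.46 V, n = 2.
Overall: 2 Cr³⁺(aq) + Ca(s) → 2 Cr²⁺(aq) + Ca²⁺(aq)
Q = [Cr²⁺]^2·[Ca²⁺] / ([Cr³⁺]^2); log Q = -8.423.
E = E° − (0.0592/n) log Q = +2.46 − (0.0592/2)(-8.423) = +2.709 V.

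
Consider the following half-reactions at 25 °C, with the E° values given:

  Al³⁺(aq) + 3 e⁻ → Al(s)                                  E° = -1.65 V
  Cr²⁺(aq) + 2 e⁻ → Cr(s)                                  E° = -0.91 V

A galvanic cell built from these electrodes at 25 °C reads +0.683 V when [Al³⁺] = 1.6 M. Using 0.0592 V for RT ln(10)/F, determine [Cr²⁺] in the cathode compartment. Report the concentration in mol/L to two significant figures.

Cr²⁺/Cr is the cathode, Al³⁺/Al the anode: E°cell = +0.74 V, n = 6.
Overall reaction: 3 Cr²⁺(aq) + 2 Al(s) → 3 Cr(s) + 2 Al³⁺(aq); Q = [Al³⁺]^2/[Cr²⁺]^3.
From E = E° − (0.0592/n) log Q: log Q = (E° − E)·n/0.0592 = (+0.74 − (+0.683))·6/0.0592 = 5.7770.
So 3·log[Cr²⁺] = 2·log(1.6) − log Q = 0.4082 − (5.7770) = -5.3688; log[Cr²⁺] = -5.3688 / 3 = -1.7896; [Cr²⁺] = 10^(-1.7896) ≈ 0.016 M.

0.016 M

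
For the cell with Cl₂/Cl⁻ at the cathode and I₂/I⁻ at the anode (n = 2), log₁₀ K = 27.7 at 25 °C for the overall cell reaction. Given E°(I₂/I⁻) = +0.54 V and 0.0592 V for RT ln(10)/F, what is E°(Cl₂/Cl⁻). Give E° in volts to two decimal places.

+1.36 V

E°cell = (0.0592/n)·log K = (0.0592/2)(27.7) = +0.820 V.
Since Cl₂/Cl⁻ is the cathode and I₂/I⁻ the anode, E°cell = E°(Cl₂/Cl⁻) − E°(I₂/I⁻).
So E°(Cl₂/Cl⁻) = E°cell + E°(I₂/I⁻) = +0.820 + (+0.54) = +1.36 V.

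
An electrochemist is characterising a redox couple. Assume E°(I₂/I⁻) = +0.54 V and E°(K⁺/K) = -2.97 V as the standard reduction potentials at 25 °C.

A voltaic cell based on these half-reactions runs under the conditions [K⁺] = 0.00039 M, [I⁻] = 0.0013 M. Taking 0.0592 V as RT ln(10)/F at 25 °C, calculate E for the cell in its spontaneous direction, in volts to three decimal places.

I₂/I⁻ is the cathode (higher E°), K⁺/K the anode: E°cell = +0.54 − (-2.97) = +3.51 V, n = 2.
Overall: I₂(s) + 2 K(s) → 2 I⁻(aq) + 2 K⁺(aq)
Q = [I⁻]^2·[K⁺]^2; log Q = -12.590.
E = E° − (0.0592/n) log Q = +3.51 − (0.0592/2)(-12.590) = +3.883 V.

+3.883 V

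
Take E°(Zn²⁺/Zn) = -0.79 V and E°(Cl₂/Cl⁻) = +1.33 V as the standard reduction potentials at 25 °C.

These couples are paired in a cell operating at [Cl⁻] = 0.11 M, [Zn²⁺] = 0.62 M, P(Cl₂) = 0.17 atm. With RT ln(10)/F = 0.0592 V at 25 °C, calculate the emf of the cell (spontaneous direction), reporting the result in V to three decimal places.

Cl₂/Cl⁻ is the cathode (higher E°), Zn²⁺/Zn the anode: E°cell = +1.33 − (-0.79) = +2.12 V, n = 2.
Overall: Cl₂(g) + Zn(s) → 2 Cl⁻(aq) + Zn²⁺(aq)
Q = [Cl⁻]^2·[Zn²⁺] / (P(Cl₂)); log Q = -1.355.
E = E° − (0.0592/n) log Q = +2.12 − (0.0592/2)(-1.355) = +2.160 V.

+2.160 V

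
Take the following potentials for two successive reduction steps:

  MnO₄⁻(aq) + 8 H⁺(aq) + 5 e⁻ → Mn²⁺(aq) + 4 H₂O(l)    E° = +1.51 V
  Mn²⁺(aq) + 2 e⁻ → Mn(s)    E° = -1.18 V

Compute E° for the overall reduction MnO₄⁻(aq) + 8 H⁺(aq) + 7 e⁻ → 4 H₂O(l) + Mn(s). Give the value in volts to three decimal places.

Standard free energies of sequential steps add: ΔG°₃ = ΔG°₁ + ΔG°₂, so n₃E°₃ = n₁E°₁ + n₂E°₂.
E°₃ = (5×+1.51 + 2×-1.18) / 7 = (+5.190) / 7 = +0.741 V.
E° values themselves are not directly additive — weighting by electron count is essential.

+0.741 V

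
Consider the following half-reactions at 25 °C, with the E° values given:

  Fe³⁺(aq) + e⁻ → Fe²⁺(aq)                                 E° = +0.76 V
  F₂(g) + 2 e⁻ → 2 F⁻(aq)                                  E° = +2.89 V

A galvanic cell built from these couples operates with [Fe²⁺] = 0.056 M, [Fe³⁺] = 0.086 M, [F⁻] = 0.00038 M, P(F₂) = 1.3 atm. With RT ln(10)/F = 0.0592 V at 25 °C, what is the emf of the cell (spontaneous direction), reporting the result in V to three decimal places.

+2.325 V

F₂/F⁻ is the cathode (higher E°), Fe³⁺/Fe²⁺ the anode: E°cell = +2.89 − (+0.76) = +2.13 V, n = 2.
Overall: F₂(g) + 2 Fe²⁺(aq) → 2 F⁻(aq) + 2 Fe³⁺(aq)
Q = [F⁻]^2·[Fe³⁺]^2 / (P(F₂)·[Fe²⁺]^2); log Q = -6.582.
E = E° − (0.0592/n) log Q = +2.13 − (0.0592/2)(-6.582) = +2.325 V.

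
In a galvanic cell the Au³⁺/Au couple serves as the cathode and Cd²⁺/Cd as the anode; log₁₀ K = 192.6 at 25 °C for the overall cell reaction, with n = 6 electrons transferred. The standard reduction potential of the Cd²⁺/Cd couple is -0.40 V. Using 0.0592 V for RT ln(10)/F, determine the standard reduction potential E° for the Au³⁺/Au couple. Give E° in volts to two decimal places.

E°cell = (0.0592/n)·log K = (0.0592/6)(192.6) = +1.900 V.
Since Au³⁺/Au is the cathode and Cd²⁺/Cd the anode, E°cell = E°(Au³⁺/Au) − E°(Cd²⁺/Cd).
So E°(Au³⁺/Au) = E°cell + E°(Cd²⁺/Cd) = +1.900 + (-0.40) = +1.50 V.

+1.50 V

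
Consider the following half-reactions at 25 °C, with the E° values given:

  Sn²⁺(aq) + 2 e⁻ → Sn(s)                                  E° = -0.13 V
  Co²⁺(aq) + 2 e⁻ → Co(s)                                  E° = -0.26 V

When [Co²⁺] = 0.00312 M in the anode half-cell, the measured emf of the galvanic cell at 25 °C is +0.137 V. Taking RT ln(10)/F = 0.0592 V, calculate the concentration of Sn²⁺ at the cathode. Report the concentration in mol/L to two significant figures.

Sn²⁺/Sn is the cathode, Co²⁺/Co the anode: E°cell = +0.13 V, n = 2.
Overall reaction: Sn²⁺(aq) + Co(s) → Sn(s) + Co²⁺(aq); Q = [Co²⁺]^1/[Sn²⁺]^1.
From E = E° − (0.0592/n) log Q: log Q = (E° − E)·n/0.0592 = (+0.13 − (+0.137))·2/0.0592 = -0.2365.
So 1·log[Sn²⁺] = 1·log(0.00312) − log Q = -2.5058 − (-0.2365) = -2.2693; [Sn²⁺] = 10^(-2.2693) ≈ 0.0054 M.

0.0054 M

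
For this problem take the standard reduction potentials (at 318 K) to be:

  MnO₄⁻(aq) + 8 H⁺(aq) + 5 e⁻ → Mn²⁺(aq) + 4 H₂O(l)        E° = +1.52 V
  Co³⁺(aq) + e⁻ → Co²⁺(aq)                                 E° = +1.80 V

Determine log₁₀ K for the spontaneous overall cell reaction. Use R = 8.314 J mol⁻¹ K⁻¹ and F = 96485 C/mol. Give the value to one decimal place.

Cathode: Co³⁺/Co²⁺; anode: MnO₄⁻/Mn²⁺. E°cell = (+1.80) − (+1.52) = +0.28 V, with n = 5.
ΔG° = −nFE° = −RT ln K, so ln K = nFE°/(RT) = (5)(96485)(+0.28) / ((8.314)(318)) = 51.092.
log₁₀ K = 51.092 / ln 10 = 22.2.

22.2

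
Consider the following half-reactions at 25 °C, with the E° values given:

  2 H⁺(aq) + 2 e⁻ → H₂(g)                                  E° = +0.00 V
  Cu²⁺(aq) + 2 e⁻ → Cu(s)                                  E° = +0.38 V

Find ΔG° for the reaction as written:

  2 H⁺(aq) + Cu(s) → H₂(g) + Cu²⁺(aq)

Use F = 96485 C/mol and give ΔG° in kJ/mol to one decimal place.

As written, H⁺/H₂ is reduced (cathode) and Cu²⁺/Cu is oxidised (anode), so E°cell = (+0.00) − (+0.38) = -0.38 V.
Balancing electrons gives n = 2.
ΔG° = −nFE° = −(2)(96485)(-0.38) = 73,329 J = +73.3 kJ/mol.

+73.3 kJ/mol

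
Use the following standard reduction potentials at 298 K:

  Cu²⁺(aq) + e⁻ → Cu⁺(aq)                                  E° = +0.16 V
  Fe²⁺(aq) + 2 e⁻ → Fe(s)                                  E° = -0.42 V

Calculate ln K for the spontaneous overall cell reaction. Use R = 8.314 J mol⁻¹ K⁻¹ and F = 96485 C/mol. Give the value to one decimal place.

Cathode: Cu²⁺/Cu⁺; anode: Fe²⁺/Fe. E°cell = (+0.16) − (-0.42) = +0.58 V, with n = 2.
ΔG° = −nFE° = −RT ln K, so ln K = nFE°/(RT) = (2)(96485)(+0.58) / ((8.314)(298)) = 45.174.

45.2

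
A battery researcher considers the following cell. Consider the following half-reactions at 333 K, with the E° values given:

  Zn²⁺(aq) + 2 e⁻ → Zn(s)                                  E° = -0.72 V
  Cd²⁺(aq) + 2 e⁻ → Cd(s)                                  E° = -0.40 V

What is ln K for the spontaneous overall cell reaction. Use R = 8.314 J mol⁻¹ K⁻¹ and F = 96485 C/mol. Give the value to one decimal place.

Cathode: Cd²⁺/Cd; anode: Zn²⁺/Zn. E°cell = (-0.40) − (-0.72) = +0.32 V, with n = 2.
ΔG° = −nFE° = −RT ln K, so ln K = nFE°/(RT) = (2)(96485)(+0.32) / ((8.314)(333)) = 22.304.

22.3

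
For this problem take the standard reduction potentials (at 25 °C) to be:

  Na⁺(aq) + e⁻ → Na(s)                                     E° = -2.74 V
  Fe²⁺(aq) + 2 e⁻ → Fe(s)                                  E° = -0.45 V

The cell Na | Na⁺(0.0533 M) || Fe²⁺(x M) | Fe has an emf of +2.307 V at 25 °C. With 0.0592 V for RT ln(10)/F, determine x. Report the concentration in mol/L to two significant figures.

0.011 M

Fe²⁺/Fe is the cathode, Na⁺/Na the anode: E°cell = +2.29 V, n = 2.
Overall reaction: Fe²⁺(aq) + 2 Na(s) → Fe(s) + 2 Na⁺(aq); Q = [Na⁺]^2/[Fe²⁺]^1.
From E = E° − (0.0592/n) log Q: log Q = (E° − E)·n/0.0592 = (+2.29 − (+2.307))·2/0.0592 = -0.5743.
So 1·log[Fe²⁺] = 2·log(0.0533) − log Q = -2.5465 − (-0.5743) = -1.9722; [Fe²⁺] = 10^(-1.9722) ≈ 0.011 M.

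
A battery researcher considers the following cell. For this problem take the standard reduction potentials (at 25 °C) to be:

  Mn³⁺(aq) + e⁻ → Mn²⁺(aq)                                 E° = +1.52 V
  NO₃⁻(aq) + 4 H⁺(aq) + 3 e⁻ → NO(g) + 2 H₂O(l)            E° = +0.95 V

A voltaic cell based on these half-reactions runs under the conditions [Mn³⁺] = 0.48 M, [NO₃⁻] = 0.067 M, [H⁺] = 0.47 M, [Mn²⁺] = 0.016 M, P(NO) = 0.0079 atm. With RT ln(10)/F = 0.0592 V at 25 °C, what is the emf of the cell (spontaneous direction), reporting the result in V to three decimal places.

+0.665 V

Mn³⁺/Mn²⁺ is the cathode (higher E°), NO₃⁻/NO the anode: E°cell = +1.52 − (+0.95) = +0.57 V, n = 3.
Overall: 3 Mn³⁺(aq) + NO(g) + 2 H₂O(l) → 3 Mn²⁺(aq) + NO₃⁻(aq) + 4 H⁺(aq)
Q = [Mn²⁺]^3·[NO₃⁻]·[H⁺]^4 / ([Mn³⁺]^3·P(NO)); log Q = -4.815.
E = E° − (0.0592/n) log Q = +0.57 − (0.0592/3)(-4.815) = +0.665 V.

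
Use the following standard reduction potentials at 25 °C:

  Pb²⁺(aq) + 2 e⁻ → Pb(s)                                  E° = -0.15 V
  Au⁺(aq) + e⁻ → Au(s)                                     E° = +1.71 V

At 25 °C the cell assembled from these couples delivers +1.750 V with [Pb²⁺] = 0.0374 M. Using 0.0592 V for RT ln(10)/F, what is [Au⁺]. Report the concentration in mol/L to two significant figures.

0.0027 M

Au⁺/Au is the cathode, Pb²⁺/Pb the anode: E°cell = +1.86 V, n = 2.
Overall reaction: 2 Au⁺(aq) + Pb(s) → 2 Au(s) + Pb²⁺(aq); Q = [Pb²⁺]^1/[Au⁺]^2.
From E = E° − (0.0592/n) log Q: log Q = (E° − E)·n/0.0592 = (+1.86 − (+1.750))·2/0.0592 = 3.7162.
So 2·log[Au⁺] = 1·log(0.0374) − log Q = -1.4271 − (3.7162) = -5.1433; log[Au⁺] = -5.1433 / 2 = -2.5716; [Au⁺] = 10^(-2.5716) ≈ 0.0027 M.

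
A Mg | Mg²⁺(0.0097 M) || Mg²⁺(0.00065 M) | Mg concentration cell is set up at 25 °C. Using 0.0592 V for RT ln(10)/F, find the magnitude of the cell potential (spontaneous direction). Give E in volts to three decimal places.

+0.035 V

For a concentration cell E°cell = 0. The 0.0097 M side is the cathode (reduction is favoured where [Mg²⁺] is higher).
With n = 2, E = −(0.0592/2) log([Mg²⁺]ₐₙ/[Mg²⁺]꜀ₐₜ) = −(0.0592/2) log(0.00065/0.0097) = −(0.0592/2)(-1.174) = +0.035 V.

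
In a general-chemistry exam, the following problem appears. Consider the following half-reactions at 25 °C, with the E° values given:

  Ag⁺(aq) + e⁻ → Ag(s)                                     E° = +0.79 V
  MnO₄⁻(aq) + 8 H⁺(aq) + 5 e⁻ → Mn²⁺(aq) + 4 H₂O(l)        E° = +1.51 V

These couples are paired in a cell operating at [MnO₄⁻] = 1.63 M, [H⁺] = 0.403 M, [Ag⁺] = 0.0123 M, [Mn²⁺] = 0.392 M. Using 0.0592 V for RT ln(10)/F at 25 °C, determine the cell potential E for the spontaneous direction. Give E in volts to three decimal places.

MnO₄⁻/Mn²⁺ is the cathode (higher E°), Ag⁺/Ag the anode: E°cell = +1.51 − (+0.79) = +0.72 V, n = 5.
Overall: MnO₄⁻(aq) + 8 H⁺(aq) + 5 Ag(s) → Mn²⁺(aq) + 4 H₂O(l) + 5 Ag⁺(aq)
Q = [Mn²⁺]·[Ag⁺]^5 / ([MnO₄⁻]·[H⁺]^8); log Q = -7.012.
E = E° − (0.0592/n) log Q = +0.72 − (0.0592/5)(-7.012) = +0.803 V.

+0.803 V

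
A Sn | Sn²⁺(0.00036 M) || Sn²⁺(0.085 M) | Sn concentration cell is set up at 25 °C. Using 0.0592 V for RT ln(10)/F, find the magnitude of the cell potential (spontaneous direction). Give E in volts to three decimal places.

For a concentration cell E°cell = 0. The 0.085 M side is the cathode (reduction is favoured where [Sn²⁺] is higher).
With n = 2, E = −(0.0592/2) log([Sn²⁺]ₐₙ/[Sn²⁺]꜀ₐₜ) = −(0.0592/2) log(0.00036/0.085) = −(0.0592/2)(-2.373) = +0.070 V.

+0.070 V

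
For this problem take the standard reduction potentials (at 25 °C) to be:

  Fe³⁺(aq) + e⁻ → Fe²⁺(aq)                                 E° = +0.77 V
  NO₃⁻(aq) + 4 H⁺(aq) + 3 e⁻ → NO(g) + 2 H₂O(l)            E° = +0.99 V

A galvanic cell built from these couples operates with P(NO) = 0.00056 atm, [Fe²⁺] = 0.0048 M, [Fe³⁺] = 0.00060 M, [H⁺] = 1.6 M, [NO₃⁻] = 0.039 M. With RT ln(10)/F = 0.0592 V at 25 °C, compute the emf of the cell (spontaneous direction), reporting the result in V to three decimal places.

NO₃⁻/NO is the cathode (higher E°), Fe³⁺/Fe²⁺ the anode: E°cell = +0.99 − (+0.77) = +0.22 V, n = 3.
Overall: NO₃⁻(aq) + 4 H⁺(aq) + 3 Fe²⁺(aq) → NO(g) + 2 H₂O(l) + 3 Fe³⁺(aq)
Q = P(NO)·[Fe³⁺]^3 / ([NO₃⁻]·[H⁺]^4·[Fe²⁺]^3); log Q = -5.369.
E = E° − (0.0592/n) log Q = +0.22 − (0.0592/3)(-5.369) = +0.326 V.

+0.326 V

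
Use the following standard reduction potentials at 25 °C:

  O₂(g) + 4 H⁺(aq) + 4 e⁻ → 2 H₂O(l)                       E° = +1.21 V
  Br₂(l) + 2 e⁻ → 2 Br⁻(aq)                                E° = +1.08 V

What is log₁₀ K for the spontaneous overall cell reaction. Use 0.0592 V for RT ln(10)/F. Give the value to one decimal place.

8.8

Cathode: O₂/H₂O; anode: Br₂/Br⁻. E°cell = +0.13 V, n = 4.
log K = nE°cell / 0.0592 = (4)(+0.13) / 0.0592 = 8.8.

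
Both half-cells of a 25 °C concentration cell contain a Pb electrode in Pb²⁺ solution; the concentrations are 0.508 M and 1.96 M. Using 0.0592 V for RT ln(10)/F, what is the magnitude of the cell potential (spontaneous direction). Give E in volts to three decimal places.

For a concentration cell E°cell = 0. The 1.96 M side is the cathode (reduction is favoured where [Pb²⁺] is higher).
With n = 2, E = −(0.0592/2) log([Pb²⁺]ₐₙ/[Pb²⁺]꜀ₐₜ) = −(0.0592/2) log(0.508/1.96) = −(0.0592/2)(-0.586) = +0.017 V.

+0.017 V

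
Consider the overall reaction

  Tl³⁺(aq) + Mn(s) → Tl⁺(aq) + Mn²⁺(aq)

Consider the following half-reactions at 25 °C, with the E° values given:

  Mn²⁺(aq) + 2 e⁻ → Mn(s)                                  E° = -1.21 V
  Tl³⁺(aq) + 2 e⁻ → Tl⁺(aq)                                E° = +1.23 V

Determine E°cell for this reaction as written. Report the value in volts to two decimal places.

+2.44 V

The Tl³⁺/Tl⁺ couple has the higher reduction potential, so it is the cathode; Mn²⁺/Mn is oxidised at the anode.
E°cell = E°(cathode) − E°(anode) = (+1.23) − (-1.21) = +2.44 V.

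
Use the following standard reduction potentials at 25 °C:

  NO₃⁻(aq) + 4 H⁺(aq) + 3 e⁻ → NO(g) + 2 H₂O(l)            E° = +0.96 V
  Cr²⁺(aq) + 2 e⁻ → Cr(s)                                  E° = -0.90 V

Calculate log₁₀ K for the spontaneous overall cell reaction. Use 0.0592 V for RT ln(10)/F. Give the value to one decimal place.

Cathode: NO₃⁻/NO; anode: Cr²⁺/Cr. E°cell = +1.86 V, n = 6.
log K = nE°cell / 0.0592 = (6)(+1.86) / 0.0592 = 188.5.

188.5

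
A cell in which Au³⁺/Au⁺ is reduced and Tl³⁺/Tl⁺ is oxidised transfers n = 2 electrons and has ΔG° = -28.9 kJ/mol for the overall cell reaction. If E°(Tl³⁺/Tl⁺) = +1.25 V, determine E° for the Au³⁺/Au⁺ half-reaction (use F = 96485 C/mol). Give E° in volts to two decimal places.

+1.40 V

E°cell = −ΔG°/(nF) = −(-28.9×10³)/((2)(96485)) = +0.150 V.
Since Au³⁺/Au⁺ is the cathode and Tl³⁺/Tl⁺ the anode, E°cell = E°(Au³⁺/Au⁺) − E°(Tl³⁺/Tl⁺).
So E°(Au³⁺/Au⁺) = E°cell + E°(Tl³⁺/Tl⁺) = +0.150 + (+1.25) = +1.40 V.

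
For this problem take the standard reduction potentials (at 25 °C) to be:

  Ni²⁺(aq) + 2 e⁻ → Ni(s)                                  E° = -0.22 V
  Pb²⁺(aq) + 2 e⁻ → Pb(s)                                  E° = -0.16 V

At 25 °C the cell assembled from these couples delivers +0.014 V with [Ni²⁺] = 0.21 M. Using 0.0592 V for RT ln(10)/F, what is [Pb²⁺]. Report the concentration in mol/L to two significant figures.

Pb²⁺/Pb is the cathode, Ni²⁺/Ni the anode: E°cell = +0.06 V, n = 2.
Overall reaction: Pb²⁺(aq) + Ni(s) → Pb(s) + Ni²⁺(aq); Q = [Ni²⁺]^1/[Pb²⁺]^1.
From E = E° − (0.0592/n) log Q: log Q = (E° − E)·n/0.0592 = (+0.06 − (+0.014))·2/0.0592 = 1.5541.
So 1·log[Pb²⁺] = 1·log(0.21) − log Q = -0.6778 − (1.5541) = -2.2319; [Pb²⁺] = 10^(-2.2319) ≈ 0.0059 M.

0.0059 M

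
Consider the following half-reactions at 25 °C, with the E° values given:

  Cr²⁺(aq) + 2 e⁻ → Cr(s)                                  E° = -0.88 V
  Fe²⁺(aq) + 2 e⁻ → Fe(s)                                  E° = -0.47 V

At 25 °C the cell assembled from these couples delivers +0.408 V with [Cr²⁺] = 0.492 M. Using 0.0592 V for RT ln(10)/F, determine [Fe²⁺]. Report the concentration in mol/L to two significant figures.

0.42 M

Fe²⁺/Fe is the cathode, Cr²⁺/Cr the anode: E°cell = +0.41 V, n = 2.
Overall reaction: Fe²⁺(aq) + Cr(s) → Fe(s) + Cr²⁺(aq); Q = [Cr²⁺]^1/[Fe²⁺]^1.
From E = E° − (0.0592/n) log Q: log Q = (E° − E)·n/0.0592 = (+0.41 − (+0.408))·2/0.0592 = 0.0676.
So 1·log[Fe²⁺] = 1·log(0.492) − log Q = -0.3080 − (0.0676) = -0.3756; [Fe²⁺] = 10^(-0.3756) ≈ 0.42 M.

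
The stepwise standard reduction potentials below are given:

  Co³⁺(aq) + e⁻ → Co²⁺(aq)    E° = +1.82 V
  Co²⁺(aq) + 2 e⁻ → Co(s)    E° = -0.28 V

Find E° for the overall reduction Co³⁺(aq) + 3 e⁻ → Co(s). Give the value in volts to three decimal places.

+0.420 V

Standard free energies of sequential steps add: ΔG°₃ = ΔG°₁ + ΔG°₂, so n₃E°₃ = n₁E°₁ + n₂E°₂.
E°₃ = (1×+1.82 + 2×-0.28) / 3 = (+1.260) / 3 = +0.420 V.
E° values themselves are not directly additive — weighting by electron count is essential.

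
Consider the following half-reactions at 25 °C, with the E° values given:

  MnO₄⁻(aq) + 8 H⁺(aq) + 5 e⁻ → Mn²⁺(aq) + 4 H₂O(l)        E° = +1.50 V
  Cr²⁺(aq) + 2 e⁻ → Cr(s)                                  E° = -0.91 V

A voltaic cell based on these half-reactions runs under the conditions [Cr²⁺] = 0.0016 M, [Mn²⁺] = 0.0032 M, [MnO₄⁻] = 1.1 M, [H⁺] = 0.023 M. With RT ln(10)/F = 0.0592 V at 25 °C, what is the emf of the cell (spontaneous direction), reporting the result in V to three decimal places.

+2.368 V

MnO₄⁻/Mn²⁺ is the cathode (higher E°), Cr²⁺/Cr the anode: E°cell = +1.50 − (-0.91) = +2.41 V, n = 10.
Overall: 2 MnO₄⁻(aq) + 16 H⁺(aq) + 5 Cr(s) → 2 Mn²⁺(aq) + 8 H₂O(l) + 5 Cr²⁺(aq)
Q = [Mn²⁺]^2·[Cr²⁺]^5 / ([MnO₄⁻]^2·[H⁺]^16); log Q = 7.160.
E = E° − (0.0592/n) log Q = +2.41 − (0.0592/10)(7.160) = +2.368 V.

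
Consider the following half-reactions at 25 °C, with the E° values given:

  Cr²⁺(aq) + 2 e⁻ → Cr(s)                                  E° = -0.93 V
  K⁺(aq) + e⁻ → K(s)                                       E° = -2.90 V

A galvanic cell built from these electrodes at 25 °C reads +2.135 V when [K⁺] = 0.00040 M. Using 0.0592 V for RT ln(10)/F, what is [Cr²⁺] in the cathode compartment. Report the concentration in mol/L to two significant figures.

0.060 M

Cr²⁺/Cr is the cathode, K⁺/K the anode: E°cell = +1.97 V, n = 2.
Overall reaction: Cr²⁺(aq) + 2 K(s) → Cr(s) + 2 K⁺(aq); Q = [K⁺]^2/[Cr²⁺]^1.
From E = E° − (0.0592/n) log Q: log Q = (E° − E)·n/0.0592 = (+1.97 − (+2.135))·2/0.0592 = -5.5743.
So 1·log[Cr²⁺] = 2·log(0.0004) − log Q = -6.7959 − (-5.5743) = -1.2216; [Cr²⁺] = 10^(-1.2216) ≈ 0.060 M.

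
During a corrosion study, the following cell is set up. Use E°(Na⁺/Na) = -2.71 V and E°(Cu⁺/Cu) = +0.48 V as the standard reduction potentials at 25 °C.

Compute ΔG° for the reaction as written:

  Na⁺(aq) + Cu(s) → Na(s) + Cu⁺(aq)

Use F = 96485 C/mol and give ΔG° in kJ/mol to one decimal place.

As written, Na⁺/Na is reduced (cathode) and Cu⁺/Cu is oxidised (anode), so E°cell = (-2.71) − (+0.48) = -3.19 V.
Balancing electrons gives n = 1.
ΔG° = −nFE° = −(1)(96485)(-3.19) = 307,787 J = +307.8 kJ/mol.

+307.8 kJ/mol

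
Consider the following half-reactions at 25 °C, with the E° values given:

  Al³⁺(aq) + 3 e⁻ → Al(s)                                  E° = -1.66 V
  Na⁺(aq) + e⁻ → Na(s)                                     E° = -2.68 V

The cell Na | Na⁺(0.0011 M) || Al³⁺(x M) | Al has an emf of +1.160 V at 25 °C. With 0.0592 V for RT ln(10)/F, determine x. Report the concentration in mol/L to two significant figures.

Al³⁺/Al is the cathode, Na⁺/Na the anode: E°cell = +1.02 V, n = 3.
Overall reaction: Al³⁺(aq) + 3 Na(s) → Al(s) + 3 Na⁺(aq); Q = [Na⁺]^3/[Al³⁺]^1.
From E = E° − (0.0592/n) log Q: log Q = (E° − E)·n/0.0592 = (+1.02 − (+1.160))·3/0.0592 = -7.0946.
So 1·log[Al³⁺] = 3·log(0.0011) − log Q = -8.8758 − (-7.0946) = -1.7812; [Al³⁺] = 10^(-1.7812) ≈ 0.017 M.

0.017 M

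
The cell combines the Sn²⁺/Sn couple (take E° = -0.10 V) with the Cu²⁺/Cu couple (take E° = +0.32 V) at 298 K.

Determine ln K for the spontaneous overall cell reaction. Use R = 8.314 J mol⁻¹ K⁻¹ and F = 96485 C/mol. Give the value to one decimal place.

32.7

Cathode: Cu²⁺/Cu; anode: Sn²⁺/Sn. E°cell = (+0.32) − (-0.10) = +0.42 V, with n = 2.
ΔG° = −nFE° = −RT ln K, so ln K = nFE°/(RT) = (2)(96485)(+0.42) / ((8.314)(298)) = 32.712.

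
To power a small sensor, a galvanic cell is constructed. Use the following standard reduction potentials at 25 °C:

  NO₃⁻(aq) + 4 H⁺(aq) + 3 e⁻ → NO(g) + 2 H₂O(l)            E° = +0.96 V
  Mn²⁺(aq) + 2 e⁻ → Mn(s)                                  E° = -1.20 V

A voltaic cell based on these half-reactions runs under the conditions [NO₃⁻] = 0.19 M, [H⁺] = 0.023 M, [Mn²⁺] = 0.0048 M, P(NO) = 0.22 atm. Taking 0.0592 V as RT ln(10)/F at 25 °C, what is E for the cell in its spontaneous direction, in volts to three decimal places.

NO₃⁻/NO is the cathode (higher E°), Mn²⁺/Mn the anode: E°cell = +0.96 − (-1.20) = +2.16 V, n = 6.
Overall: 2 NO₃⁻(aq) + 8 H⁺(aq) + 3 Mn(s) → 2 NO(g) + 4 H₂O(l) + 3 Mn²⁺(aq)
Q = P(NO)^2·[Mn²⁺]^3 / ([NO₃⁻]^2·[H⁺]^8); log Q = 6.277.
E = E° − (0.0592/n) log Q = +2.16 − (0.0592/6)(6.277) = +2.098 V.

+2.098 V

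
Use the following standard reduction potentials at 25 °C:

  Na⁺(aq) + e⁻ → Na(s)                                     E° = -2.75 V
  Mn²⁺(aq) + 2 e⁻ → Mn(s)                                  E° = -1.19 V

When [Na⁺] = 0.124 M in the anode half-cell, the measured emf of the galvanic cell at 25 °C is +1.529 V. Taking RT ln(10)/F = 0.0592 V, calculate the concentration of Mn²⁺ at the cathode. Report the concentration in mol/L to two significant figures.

0.0014 M

Mn²⁺/Mn is the cathode, Na⁺/Na the anode: E°cell = +1.56 V, n = 2.
Overall reaction: Mn²⁺(aq) + 2 Na(s) → Mn(s) + 2 Na⁺(aq); Q = [Na⁺]^2/[Mn²⁺]^1.
From E = E° − (0.0592/n) log Q: log Q = (E° − E)·n/0.0592 = (+1.56 − (+1.529))·2/0.0592 = 1.0473.
So 1·log[Mn²⁺] = 2·log(0.124) − log Q = -1.8132 − (1.0473) = -2.8605; [Mn²⁺] = 10^(-2.8605) ≈ 0.0014 M.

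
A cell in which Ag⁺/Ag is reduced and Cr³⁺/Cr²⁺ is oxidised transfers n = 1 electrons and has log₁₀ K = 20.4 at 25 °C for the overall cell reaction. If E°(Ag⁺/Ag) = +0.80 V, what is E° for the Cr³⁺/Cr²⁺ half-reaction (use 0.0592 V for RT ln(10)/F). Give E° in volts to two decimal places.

E°cell = (0.0592/n)·log K = (0.0592/1)(20.4) = +1.208 V.
Since Ag⁺/Ag is the cathode and Cr³⁺/Cr²⁺ the anode, E°cell = E°(Ag⁺/Ag) − E°(Cr³⁺/Cr²⁺).
So E°(Cr³⁺/Cr²⁺) = E°(Ag⁺/Ag) − E°cell = (+0.80) − (+1.208) = -0.41 V.

-0.41 V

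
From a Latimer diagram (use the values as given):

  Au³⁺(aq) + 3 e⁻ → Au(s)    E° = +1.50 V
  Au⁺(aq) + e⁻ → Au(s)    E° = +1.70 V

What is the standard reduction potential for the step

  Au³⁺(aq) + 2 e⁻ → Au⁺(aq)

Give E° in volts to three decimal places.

Sequential free energies add, so n₃E°₃ = n₁E°₁ + n₂E°₂.
With n₃ = 3, and the known step contributing 1×(+1.70) V, the unknown satisfies 2·E° = 3×(+1.50) − 1×(+1.70) = +2.800.
E° = +2.800 / 2 = +1.400 V.

+1.400 V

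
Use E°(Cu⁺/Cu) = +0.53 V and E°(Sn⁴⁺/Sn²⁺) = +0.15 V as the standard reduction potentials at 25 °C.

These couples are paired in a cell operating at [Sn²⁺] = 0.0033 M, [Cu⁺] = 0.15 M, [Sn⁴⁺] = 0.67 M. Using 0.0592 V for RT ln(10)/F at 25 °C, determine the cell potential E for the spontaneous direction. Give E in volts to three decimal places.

Cu⁺/Cu is the cathode (higher E°), Sn⁴⁺/Sn²⁺ the anode: E°cell = +0.53 − (+0.15) = +0.38 V, n = 2.
Overall: 2 Cu⁺(aq) + Sn²⁺(aq) → 2 Cu(s) + Sn⁴⁺(aq)
Q = [Sn⁴⁺] / ([Cu⁺]^2·[Sn²⁺]); log Q = 3.955.
E = E° − (0.0592/n) log Q = +0.38 − (0.0592/2)(3.955) = +0.263 V.

+0.263 V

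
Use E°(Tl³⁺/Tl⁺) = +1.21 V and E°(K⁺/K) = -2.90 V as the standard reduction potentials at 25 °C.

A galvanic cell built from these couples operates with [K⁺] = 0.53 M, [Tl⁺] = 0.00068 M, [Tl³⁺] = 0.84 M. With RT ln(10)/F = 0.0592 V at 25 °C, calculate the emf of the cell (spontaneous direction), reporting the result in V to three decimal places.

+4.218 V

Tl³⁺/Tl⁺ is the cathode (higher E°), K⁺/K the anode: E°cell = +1.21 − (-2.90) = +4.11 V, n = 2.
Overall: Tl³⁺(aq) + 2 K(s) → Tl⁺(aq) + 2 K⁺(aq)
Q = [Tl⁺]·[K⁺]^2 / ([Tl³⁺]); log Q = -3.643.
E = E° − (0.0592/n) log Q = +4.11 − (0.0592/2)(-3.643) = +4.218 V.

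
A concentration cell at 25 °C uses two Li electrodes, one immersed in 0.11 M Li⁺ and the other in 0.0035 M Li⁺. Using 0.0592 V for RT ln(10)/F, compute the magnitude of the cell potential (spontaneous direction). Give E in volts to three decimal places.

For a concentration cell E°cell = 0. The 0.11 M side is the cathode (reduction is favoured where [Li⁺] is higher).
With n = 1, E = −(0.0592/1) log([Li⁺]ₐₙ/[Li⁺]꜀ₐₜ) = −(0.0592/1) log(0.0035/0.11) = −(0.0592/1)(-1.497) = +0.089 V.

+0.089 V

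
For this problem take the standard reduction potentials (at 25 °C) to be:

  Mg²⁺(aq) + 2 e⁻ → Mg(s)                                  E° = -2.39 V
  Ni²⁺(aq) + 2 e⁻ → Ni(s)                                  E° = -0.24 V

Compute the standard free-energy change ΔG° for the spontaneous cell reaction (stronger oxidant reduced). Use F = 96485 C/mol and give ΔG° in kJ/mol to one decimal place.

Ni²⁺/Ni (E° = -0.24 V) is the cathode; Mg²⁺/Mg (E° = -2.39 V) is the anode, so E°cell = +2.15 V.
Balancing electrons gives n = 2 (lcm of 2 and 2).
ΔG° = −nFE° = −(2)(96485)(+2.15) = -414,886 J = -414.9 kJ/mol.

-414.9 kJ/mol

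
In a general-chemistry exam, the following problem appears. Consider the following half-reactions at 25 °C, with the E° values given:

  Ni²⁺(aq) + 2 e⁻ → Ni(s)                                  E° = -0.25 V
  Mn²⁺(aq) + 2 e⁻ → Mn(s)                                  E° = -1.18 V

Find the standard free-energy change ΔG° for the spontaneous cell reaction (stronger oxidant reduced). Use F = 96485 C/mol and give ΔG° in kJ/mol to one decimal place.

-179.5 kJ/mol

Ni²⁺/Ni (E° = -0.25 V) is the cathode; Mn²⁺/Mn (E° = -1.18 V) is the anode, so E°cell = +0.93 V.
Balancing electrons gives n = 2 (lcm of 2 and 2).
ΔG° = −nFE° = −(2)(96485)(+0.93) = -179,462 J = -179.5 kJ/mol.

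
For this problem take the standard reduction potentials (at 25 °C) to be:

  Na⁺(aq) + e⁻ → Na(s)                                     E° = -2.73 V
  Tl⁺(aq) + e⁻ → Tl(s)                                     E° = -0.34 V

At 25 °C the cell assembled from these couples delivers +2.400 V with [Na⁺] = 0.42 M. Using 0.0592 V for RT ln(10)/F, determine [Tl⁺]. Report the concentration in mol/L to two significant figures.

Tl⁺/Tl is the cathode, Na⁺/Na the anode: E°cell = +2.39 V, n = 1.
Overall reaction: Tl⁺(aq) + Na(s) → Tl(s) + Na⁺(aq); Q = [Na⁺]^1/[Tl⁺]^1.
From E = E° − (0.0592/n) log Q: log Q = (E° − E)·n/0.0592 = (+2.39 − (+2.400))·1/0.0592 = -0.1689.
So 1·log[Tl⁺] = 1·log(0.42) − log Q = -0.3768 − (-0.1689) = -0.2079; [Tl⁺] = 10^(-0.2079) ≈ 0.62 M.

0.62 M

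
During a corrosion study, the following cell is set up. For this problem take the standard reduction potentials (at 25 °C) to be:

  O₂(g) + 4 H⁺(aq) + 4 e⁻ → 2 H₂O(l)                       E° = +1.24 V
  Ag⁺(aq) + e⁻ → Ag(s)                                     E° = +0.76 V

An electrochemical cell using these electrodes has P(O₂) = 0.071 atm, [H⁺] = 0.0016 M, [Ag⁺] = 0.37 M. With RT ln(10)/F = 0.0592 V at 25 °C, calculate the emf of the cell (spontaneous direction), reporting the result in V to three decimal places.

O₂/H₂O is the cathode (higher E°), Ag⁺/Ag the anode: E°cell = +1.24 − (+0.76) = +0.48 V, n = 4.
Overall: O₂(g) + 4 H⁺(aq) + 4 Ag(s) → 2 H₂O(l) + 4 Ag⁺(aq)
Q = [Ag⁺]^4 / (P(O₂)·[H⁺]^4); log Q = 10.605.
E = E° − (0.0592/n) log Q = +0.48 − (0.0592/4)(10.605) = +0.323 V.

+0.323 V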